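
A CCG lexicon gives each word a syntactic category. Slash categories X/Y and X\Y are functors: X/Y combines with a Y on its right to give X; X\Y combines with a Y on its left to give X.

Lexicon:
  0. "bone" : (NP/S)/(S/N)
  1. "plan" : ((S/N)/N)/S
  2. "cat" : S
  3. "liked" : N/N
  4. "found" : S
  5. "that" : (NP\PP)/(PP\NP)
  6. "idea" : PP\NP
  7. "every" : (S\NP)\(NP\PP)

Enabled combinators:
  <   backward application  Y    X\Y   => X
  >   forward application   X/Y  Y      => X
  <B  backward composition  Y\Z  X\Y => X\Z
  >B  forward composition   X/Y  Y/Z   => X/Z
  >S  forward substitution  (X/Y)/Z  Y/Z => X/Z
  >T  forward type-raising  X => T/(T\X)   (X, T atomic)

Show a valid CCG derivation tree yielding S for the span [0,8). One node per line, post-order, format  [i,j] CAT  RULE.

[0,1] (NP/S)/(S/N)  lex  "bone"
[1,2] ((S/N)/N)/S  lex  "plan"
[2,3] S  lex  "cat"
[1,3] (S/N)/N  >  k=2
[3,4] N/N  lex  "liked"
[1,4] S/N  >S  k=3
[0,4] NP/S  >  k=1
[4,5] S  lex  "found"
[0,5] NP  >  k=4
[5,6] (NP\PP)/(PP\NP)  lex  "that"
[6,7] PP\NP  lex  "idea"
[5,7] NP\PP  >  k=6
[7,8] (S\NP)\(NP\PP)  lex  "every"
[5,8] S\NP  <  k=7
[0,8] S  <  k=5

[0,8] S   <
  [0,5] NP   >
    [0,4] NP/S   >
      [0,1] "bone" : (NP/S)/(S/N)
      [1,4] S/N   >S
        [1,3] (S/N)/N   >
          [1,2] "plan" : ((S/N)/N)/S
          [2,3] "cat" : S
        [3,4] "liked" : N/N
    [4,5] "found" : S
  [5,8] S\NP   <
    [5,7] NP\PP   >
      [5,6] "that" : (NP\PP)/(PP\NP)
      [6,7] "idea" : PP\NP
    [7,8] "every" : (S\NP)\(NP\PP)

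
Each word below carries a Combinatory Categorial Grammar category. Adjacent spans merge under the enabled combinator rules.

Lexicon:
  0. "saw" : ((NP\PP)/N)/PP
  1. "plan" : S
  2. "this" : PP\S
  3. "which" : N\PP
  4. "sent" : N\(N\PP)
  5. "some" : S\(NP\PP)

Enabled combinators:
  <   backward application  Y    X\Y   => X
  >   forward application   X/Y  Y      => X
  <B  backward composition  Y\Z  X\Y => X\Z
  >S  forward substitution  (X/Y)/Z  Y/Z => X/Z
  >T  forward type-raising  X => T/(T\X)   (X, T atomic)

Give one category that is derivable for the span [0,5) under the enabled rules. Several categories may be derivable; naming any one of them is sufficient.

[0,6] S   <
  [0,5] NP\PP   >
    [0,3] (NP\PP)/N   >
      [0,1] "saw" : ((NP\PP)/N)/PP
      [1,3] PP   <
        [1,2] "plan" : S
        [2,3] "this" : PP\S
    [3,5] N   <
      [3,4] "which" : N\PP
      [4,5] "sent" : N\(N\PP)
  [5,6] "some" : S\(NP\PP)

NP\PP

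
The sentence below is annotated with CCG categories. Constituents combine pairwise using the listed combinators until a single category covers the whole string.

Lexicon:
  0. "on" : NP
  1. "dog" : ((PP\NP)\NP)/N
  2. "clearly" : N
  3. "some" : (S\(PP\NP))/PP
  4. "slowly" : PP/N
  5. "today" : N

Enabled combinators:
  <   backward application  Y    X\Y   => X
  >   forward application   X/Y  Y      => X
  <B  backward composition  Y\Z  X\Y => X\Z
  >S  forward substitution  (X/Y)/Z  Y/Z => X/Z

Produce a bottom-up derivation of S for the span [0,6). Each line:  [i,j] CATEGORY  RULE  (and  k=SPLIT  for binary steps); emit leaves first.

[0,1] NP  lex  "on"
[1,2] ((PP\NP)\NP)/N  lex  "dog"
[2,3] N  lex  "clearly"
[1,3] (PP\NP)\NP  >  k=2
[0,3] PP\NP  <  k=1
[3,4] (S\(PP\NP))/PP  lex  "some"
[4,5] PP/N  lex  "slowly"
[5,6] N  lex  "today"
[4,6] PP  >  k=5
[3,6] S\(PP\NP)  >  k=4
[0,6] S  <  k=3

[0,6] S   <
  [0,3] PP\NP   <
    [0,1] "on" : NP
    [1,3] (PP\NP)\NP   >
      [1,2] "dog" : ((PP\NP)\NP)/N
      [2,3] "clearly" : N
  [3,6] S\(PP\NP)   >
    [3,4] "some" : (S\(PP\NP))/PP
    [4,6] PP   >
      [4,5] "slowly" : PP/N
      [5,6] "today" : N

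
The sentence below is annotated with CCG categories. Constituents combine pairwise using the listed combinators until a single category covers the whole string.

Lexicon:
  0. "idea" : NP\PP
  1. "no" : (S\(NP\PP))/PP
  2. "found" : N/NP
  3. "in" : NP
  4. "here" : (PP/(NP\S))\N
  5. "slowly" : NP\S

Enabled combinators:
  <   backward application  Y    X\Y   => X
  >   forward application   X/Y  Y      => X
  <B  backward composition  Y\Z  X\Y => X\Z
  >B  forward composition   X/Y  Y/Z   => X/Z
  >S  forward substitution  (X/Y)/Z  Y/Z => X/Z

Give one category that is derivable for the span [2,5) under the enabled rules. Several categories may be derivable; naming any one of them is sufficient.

PP/(NP\S)

[0,6] S   <
  [0,1] "idea" : NP\PP
  [1,6] S\(NP\PP)   >
    [1,2] "no" : (S\(NP\PP))/PP
    [2,6] PP   >
      [2,5] PP/(NP\S)   <
        [2,4] N   >
          [2,3] "found" : N/NP
          [3,4] "in" : NP
        [4,5] "here" : (PP/(NP\S))\N
      [5,6] "slowly" : NP\S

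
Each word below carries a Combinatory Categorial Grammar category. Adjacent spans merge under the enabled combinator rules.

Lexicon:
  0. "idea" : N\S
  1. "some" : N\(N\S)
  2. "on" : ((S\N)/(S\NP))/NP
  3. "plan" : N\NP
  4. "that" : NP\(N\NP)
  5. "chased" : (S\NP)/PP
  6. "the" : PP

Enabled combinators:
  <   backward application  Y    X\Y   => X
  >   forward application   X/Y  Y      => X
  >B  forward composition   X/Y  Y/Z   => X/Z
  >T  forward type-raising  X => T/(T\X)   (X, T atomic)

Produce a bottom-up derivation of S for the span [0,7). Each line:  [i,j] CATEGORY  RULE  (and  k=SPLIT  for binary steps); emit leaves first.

[0,1] N\S  lex  "idea"
[1,2] N\(N\S)  lex  "some"
[0,2] N  <  k=1
[2,3] ((S\N)/(S\NP))/NP  lex  "on"
[3,4] N\NP  lex  "plan"
[4,5] NP\(N\NP)  lex  "that"
[3,5] NP  <  k=4
[2,5] (S\N)/(S\NP)  >  k=3
[5,6] (S\NP)/PP  lex  "chased"
[6,7] PP  lex  "the"
[5,7] S\NP  >  k=6
[2,7] S\N  >  k=5
[0,7] S  <  k=2

[0,7] S   <
  [0,2] N   <
    [0,1] "idea" : N\S
    [1,2] "some" : N\(N\S)
  [2,7] S\N   >
    [2,5] (S\N)/(S\NP)   >
      [2,3] "on" : ((S\N)/(S\NP))/NP
      [3,5] NP   <
        [3,4] "plan" : N\NP
        [4,5] "that" : NP\(N\NP)
    [5,7] S\NP   >
      [5,6] "chased" : (S\NP)/PP
      [6,7] "the" : PP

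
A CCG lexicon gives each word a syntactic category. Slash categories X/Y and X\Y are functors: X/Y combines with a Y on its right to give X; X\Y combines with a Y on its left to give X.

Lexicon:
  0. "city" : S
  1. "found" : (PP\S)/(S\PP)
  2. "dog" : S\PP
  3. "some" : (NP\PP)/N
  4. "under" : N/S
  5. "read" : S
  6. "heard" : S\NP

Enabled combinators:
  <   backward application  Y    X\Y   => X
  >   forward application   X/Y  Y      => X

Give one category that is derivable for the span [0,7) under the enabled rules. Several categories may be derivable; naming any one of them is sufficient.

[0,7] S   <
  [0,6] NP   <
    [0,3] PP   <
      [0,1] "city" : S
      [1,3] PP\S   >
        [1,2] "found" : (PP\S)/(S\PP)
        [2,3] "dog" : S\PP
    [3,6] NP\PP   >
      [3,4] "some" : (NP\PP)/N
      [4,6] N   >
        [4,5] "under" : N/S
        [5,6] "read" : S
  [6,7] "heard" : S\NP

S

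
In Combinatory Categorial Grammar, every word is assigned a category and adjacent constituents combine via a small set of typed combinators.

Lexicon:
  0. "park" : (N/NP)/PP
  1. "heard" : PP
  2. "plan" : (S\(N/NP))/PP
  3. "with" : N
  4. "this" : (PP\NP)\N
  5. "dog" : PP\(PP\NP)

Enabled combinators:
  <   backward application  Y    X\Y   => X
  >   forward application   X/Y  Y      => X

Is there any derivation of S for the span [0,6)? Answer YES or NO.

YES

[0,6] S   <
  [0,2] N/NP   >
    [0,1] "park" : (N/NP)/PP
    [1,2] "heard" : PP
  [2,6] S\(N/NP)   >
    [2,3] "plan" : (S\(N/NP))/PP
    [3,6] PP   <
      [3,5] PP\NP   <
        [3,4] "with" : N
        [4,5] "this" : (PP\NP)\N
      [5,6] "dog" : PP\(PP\NP)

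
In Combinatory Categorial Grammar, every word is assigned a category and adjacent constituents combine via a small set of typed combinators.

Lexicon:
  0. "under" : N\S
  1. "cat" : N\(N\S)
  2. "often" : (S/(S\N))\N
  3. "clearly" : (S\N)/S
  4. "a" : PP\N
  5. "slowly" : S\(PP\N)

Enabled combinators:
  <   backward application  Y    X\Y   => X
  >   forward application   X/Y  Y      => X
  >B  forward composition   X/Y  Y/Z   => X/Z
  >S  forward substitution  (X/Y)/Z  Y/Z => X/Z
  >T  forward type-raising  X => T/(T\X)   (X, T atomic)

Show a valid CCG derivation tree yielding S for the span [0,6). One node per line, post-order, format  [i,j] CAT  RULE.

[0,6] S   >
  [0,3] S/(S\N)   <
    [0,2] N   <
      [0,1] "under" : N\S
      [1,2] "cat" : N\(N\S)
    [2,3] "often" : (S/(S\N))\N
  [3,6] S\N   >
    [3,4] "clearly" : (S\N)/S
    [4,6] S   <
      [4,5] "a" : PP\N
      [5,6] "slowly" : S\(PP\N)

[0,1] N\S  lex  "under"
[1,2] N\(N\S)  lex  "cat"
[0,2] N  <  k=1
[2,3] (S/(S\N))\N  lex  "often"
[0,3] S/(S\N)  <  k=2
[3,4] (S\N)/S  lex  "clearly"
[4,5] PP\N  lex  "a"
[5,6] S\(PP\N)  lex  "slowly"
[4,6] S  <  k=5
[3,6] S\N  >  k=4
[0,6] S  >  k=3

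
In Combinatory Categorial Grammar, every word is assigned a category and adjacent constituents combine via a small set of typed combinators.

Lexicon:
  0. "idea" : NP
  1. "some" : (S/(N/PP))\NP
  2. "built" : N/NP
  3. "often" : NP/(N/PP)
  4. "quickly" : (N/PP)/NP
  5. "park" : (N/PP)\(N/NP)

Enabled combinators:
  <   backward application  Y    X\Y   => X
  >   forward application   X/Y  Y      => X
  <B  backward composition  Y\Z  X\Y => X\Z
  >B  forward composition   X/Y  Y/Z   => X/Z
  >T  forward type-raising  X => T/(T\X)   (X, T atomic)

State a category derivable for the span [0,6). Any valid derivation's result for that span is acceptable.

[0,6] S   >
  [0,2] S/(N/PP)   <
    [0,1] "idea" : NP
    [1,2] "some" : (S/(N/PP))\NP
  [2,6] N/PP   <
    [2,5] N/NP   >B
      [2,3] "built" : N/NP
      [3,5] NP/NP   >B
        [3,4] "often" : NP/(N/PP)
        [4,5] "quickly" : (N/PP)/NP
    [5,6] "park" : (N/PP)\(N/NP)

S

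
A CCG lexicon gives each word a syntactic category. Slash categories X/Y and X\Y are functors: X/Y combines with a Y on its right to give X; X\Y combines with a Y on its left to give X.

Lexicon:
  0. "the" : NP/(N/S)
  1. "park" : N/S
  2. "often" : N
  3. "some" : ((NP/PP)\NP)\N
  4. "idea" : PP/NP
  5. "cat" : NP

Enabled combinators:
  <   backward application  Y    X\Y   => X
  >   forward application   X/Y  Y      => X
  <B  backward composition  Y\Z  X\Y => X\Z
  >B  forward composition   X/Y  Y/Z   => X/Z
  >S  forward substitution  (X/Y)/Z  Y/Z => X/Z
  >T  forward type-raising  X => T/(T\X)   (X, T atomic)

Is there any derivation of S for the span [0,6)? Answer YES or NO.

NP/(N/S) N/S N ((NP/PP)\NP)\N PP/NP NP
CKY chart[0,6] = {N/(N\NP), NP, NP/(NP\NP), NP/(PP\PP), PP/(PP\NP), S/(S\NP)}; S ∉ chart

NO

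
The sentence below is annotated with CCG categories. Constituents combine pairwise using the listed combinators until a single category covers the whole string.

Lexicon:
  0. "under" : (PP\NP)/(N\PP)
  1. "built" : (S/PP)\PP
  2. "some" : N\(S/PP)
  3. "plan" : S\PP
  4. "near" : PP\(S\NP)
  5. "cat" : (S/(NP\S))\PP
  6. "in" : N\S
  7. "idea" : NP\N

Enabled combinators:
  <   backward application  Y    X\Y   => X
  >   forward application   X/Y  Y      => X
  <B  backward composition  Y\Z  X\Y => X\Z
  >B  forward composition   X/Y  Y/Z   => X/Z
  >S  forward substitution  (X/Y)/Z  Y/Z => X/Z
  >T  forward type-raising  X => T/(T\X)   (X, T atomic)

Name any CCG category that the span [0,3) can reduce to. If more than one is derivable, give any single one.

PP\NP

[0,8] S   >
  [0,6] S/(NP\S)   <
    [0,5] PP   <
      [0,4] S\NP   <B
        [0,3] PP\NP   >
          [0,1] "under" : (PP\NP)/(N\PP)
          [1,3] N\PP   <B
            [1,2] "built" : (S/PP)\PP
            [2,3] "some" : N\(S/PP)
        [3,4] "plan" : S\PP
      [4,5] "near" : PP\(S\NP)
    [5,6] "cat" : (S/(NP\S))\PP
  [6,8] NP\S   <B
    [6,7] "in" : N\S
    [7,8] "idea" : NP\N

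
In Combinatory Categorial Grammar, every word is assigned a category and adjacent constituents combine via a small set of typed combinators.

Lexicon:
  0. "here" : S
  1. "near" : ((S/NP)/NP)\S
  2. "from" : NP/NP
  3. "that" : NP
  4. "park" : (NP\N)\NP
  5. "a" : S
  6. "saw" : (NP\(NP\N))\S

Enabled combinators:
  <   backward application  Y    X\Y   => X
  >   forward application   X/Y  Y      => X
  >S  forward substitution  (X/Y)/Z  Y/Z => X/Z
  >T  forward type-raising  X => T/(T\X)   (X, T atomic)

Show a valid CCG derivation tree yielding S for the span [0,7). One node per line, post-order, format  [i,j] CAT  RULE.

[0,7] S   >
  [0,3] S/NP   >S
    [0,2] (S/NP)/NP   <
      [0,1] "here" : S
      [1,2] "near" : ((S/NP)/NP)\S
    [2,3] "from" : NP/NP
  [3,7] NP   <
    [3,5] NP\N   <
      [3,4] "that" : NP
      [4,5] "park" : (NP\N)\NP
    [5,7] NP\(NP\N)   <
      [5,6] "a" : S
      [6,7] "saw" : (NP\(NP\N))\S

[0,1] S  lex  "here"
[1,2] ((S/NP)/NP)\S  lex  "near"
[0,2] (S/NP)/NP  <  k=1
[2,3] NP/NP  lex  "from"
[0,3] S/NP  >S  k=2
[3,4] NP  lex  "that"
[4,5] (NP\N)\NP  lex  "park"
[3,5] NP\N  <  k=4
[5,6] S  lex  "a"
[6,7] (NP\(NP\N))\S  lex  "saw"
[5,7] NP\(NP\N)  <  k=6
[3,7] NP  <  k=5
[0,7] S  >  k=3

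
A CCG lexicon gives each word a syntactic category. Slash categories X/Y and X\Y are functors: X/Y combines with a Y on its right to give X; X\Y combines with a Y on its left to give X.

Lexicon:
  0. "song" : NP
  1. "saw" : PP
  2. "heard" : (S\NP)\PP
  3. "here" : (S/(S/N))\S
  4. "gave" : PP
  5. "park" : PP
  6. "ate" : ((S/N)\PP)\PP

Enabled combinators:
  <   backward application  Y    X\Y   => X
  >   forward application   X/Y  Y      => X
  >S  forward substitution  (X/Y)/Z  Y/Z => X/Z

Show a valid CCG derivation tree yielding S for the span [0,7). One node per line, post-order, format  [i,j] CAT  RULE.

[0,1] NP  lex  "song"
[1,2] PP  lex  "saw"
[2,3] (S\NP)\PP  lex  "heard"
[1,3] S\NP  <  k=2
[0,3] S  <  k=1
[3,4] (S/(S/N))\S  lex  "here"
[0,4] S/(S/N)  <  k=3
[4,5] PP  lex  "gave"
[5,6] PP  lex  "park"
[6,7] ((S/N)\PP)\PP  lex  "ate"
[5,7] (S/N)\PP  <  k=6
[4,7] S/N  <  k=5
[0,7] S  >  k=4

[0,7] S   >
  [0,4] S/(S/N)   <
    [0,3] S   <
      [0,1] "song" : NP
      [1,3] S\NP   <
        [1,2] "saw" : PP
        [2,3] "heard" : (S\NP)\PP
    [3,4] "here" : (S/(S/N))\S
  [4,7] S/N   <
    [4,5] "gave" : PP
    [5,7] (S/N)\PP   <
      [5,6] "park" : PP
      [6,7] "ate" : ((S/N)\PP)\PP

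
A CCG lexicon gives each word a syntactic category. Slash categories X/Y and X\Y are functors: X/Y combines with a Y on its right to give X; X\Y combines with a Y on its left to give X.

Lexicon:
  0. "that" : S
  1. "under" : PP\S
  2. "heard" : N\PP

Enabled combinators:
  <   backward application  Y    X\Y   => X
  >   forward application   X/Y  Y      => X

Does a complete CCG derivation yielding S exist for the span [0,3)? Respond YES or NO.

S PP\S N\PP
CKY chart[0,3] = {N}; S ∉ chart

NO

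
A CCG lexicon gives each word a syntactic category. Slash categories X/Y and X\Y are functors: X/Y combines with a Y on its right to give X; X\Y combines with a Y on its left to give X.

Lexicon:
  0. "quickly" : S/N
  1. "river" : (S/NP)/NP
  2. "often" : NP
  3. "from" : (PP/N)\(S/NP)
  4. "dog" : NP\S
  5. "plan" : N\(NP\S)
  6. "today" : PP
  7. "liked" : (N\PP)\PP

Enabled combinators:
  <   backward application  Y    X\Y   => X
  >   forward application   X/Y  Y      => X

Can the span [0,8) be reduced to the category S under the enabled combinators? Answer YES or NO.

YES

[0,8] S   >
  [0,1] "quickly" : S/N
  [1,8] N   <
    [1,6] PP   >
      [1,4] PP/N   <
        [1,3] S/NP   >
          [1,2] "river" : (S/NP)/NP
          [2,3] "often" : NP
        [3,4] "from" : (PP/N)\(S/NP)
      [4,6] N   <
        [4,5] "dog" : NP\S
        [5,6] "plan" : N\(NP\S)
    [6,8] N\PP   <
      [6,7] "today" : PP
      [7,8] "liked" : (N\PP)\PP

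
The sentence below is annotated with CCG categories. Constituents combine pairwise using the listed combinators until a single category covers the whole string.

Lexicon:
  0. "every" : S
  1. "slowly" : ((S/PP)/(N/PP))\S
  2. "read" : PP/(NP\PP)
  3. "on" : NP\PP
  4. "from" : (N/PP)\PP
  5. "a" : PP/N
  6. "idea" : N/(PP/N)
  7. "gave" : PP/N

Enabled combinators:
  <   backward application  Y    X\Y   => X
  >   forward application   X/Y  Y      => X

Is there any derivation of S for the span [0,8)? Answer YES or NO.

YES

[0,8] S   >
  [0,5] S/PP   >
    [0,2] (S/PP)/(N/PP)   <
      [0,1] "every" : S
      [1,2] "slowly" : ((S/PP)/(N/PP))\S
    [2,5] N/PP   <
      [2,4] PP   >
        [2,3] "read" : PP/(NP\PP)
        [3,4] "on" : NP\PP
      [4,5] "from" : (N/PP)\PP
  [5,8] PP   >
    [5,6] "a" : PP/N
    [6,8] N   >
      [6,7] "idea" : N/(PP/N)
      [7,8] "gave" : PP/N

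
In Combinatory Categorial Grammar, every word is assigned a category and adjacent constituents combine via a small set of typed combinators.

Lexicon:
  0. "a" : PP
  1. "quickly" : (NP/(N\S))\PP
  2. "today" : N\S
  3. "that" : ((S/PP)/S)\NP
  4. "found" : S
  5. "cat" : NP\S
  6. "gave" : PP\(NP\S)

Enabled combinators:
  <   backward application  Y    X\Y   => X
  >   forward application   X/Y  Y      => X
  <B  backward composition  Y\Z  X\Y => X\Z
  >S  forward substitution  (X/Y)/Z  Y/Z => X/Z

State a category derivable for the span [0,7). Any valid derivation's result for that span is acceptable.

[0,7] S   >
  [0,5] S/PP   >
    [0,4] (S/PP)/S   <
      [0,3] NP   >
        [0,2] NP/(N\S)   <
          [0,1] "a" : PP
          [1,2] "quickly" : (NP/(N\S))\PP
        [2,3] "today" : N\S
      [3,4] "that" : ((S/PP)/S)\NP
    [4,5] "found" : S
  [5,7] PP   <
    [5,6] "cat" : NP\S
    [6,7] "gave" : PP\(NP\S)

S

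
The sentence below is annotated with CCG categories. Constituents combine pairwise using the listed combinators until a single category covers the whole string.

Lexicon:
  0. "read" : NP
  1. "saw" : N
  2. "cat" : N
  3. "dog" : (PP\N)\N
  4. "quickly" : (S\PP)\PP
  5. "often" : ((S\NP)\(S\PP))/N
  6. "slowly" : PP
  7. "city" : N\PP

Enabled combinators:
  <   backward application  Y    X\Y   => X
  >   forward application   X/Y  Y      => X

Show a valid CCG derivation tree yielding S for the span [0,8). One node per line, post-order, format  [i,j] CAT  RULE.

[0,8] S   <
  [0,1] "read" : NP
  [1,8] S\NP   <
    [1,5] S\PP   <
      [1,4] PP   <
        [1,2] "saw" : N
        [2,4] PP\N   <
          [2,3] "cat" : N
          [3,4] "dog" : (PP\N)\N
      [4,5] "quickly" : (S\PP)\PP
    [5,8] (S\NP)\(S\PP)   >
      [5,6] "often" : ((S\NP)\(S\PP))/N
      [6,8] N   <
        [6,7] "slowly" : PP
        [7,8] "city" : N\PP

[0,1] NP  lex  "read"
[1,2] N  lex  "saw"
[2,3] N  lex  "cat"
[3,4] (PP\N)\N  lex  "dog"
[2,4] PP\N  <  k=3
[1,4] PP  <  k=2
[4,5] (S\PP)\PP  lex  "quickly"
[1,5] S\PP  <  k=4
[5,6] ((S\NP)\(S\PP))/N  lex  "often"
[6,7] PP  lex  "slowly"
[7,8] N\PP  lex  "city"
[6,8] N  <  k=7
[5,8] (S\NP)\(S\PP)  >  k=6
[1,8] S\NP  <  k=5
[0,8] S  <  k=1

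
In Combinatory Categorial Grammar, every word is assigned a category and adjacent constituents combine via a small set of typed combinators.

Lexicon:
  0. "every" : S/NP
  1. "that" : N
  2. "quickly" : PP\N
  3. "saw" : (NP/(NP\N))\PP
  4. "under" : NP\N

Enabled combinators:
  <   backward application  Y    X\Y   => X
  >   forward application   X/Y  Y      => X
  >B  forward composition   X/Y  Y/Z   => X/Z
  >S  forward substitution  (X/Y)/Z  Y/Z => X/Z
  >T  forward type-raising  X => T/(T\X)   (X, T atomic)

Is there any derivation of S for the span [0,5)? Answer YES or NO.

[0,5] S   >
  [0,1] "every" : S/NP
  [1,5] NP   >
    [1,4] NP/(NP\N)   <
      [1,3] PP   <
        [1,2] "that" : N
        [2,3] "quickly" : PP\N
      [3,4] "saw" : (NP/(NP\N))\PP
    [4,5] "under" : NP\N

YES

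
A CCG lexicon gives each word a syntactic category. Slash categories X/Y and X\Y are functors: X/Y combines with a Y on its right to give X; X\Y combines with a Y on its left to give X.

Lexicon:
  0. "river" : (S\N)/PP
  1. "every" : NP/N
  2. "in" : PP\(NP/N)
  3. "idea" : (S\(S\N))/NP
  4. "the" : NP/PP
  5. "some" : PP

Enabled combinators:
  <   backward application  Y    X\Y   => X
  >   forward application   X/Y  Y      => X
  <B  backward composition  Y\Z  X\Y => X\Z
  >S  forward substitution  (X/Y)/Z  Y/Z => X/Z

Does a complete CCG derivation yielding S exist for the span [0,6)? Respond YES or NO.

YES

[0,6] S   <
  [0,3] S\N   >
    [0,1] "river" : (S\N)/PP
    [1,3] PP   <
      [1,2] "every" : NP/N
      [2,3] "in" : PP\(NP/N)
  [3,6] S\(S\N)   >
    [3,4] "idea" : (S\(S\N))/NP
    [4,6] NP   >
      [4,5] "the" : NP/PP
      [5,6] "some" : PP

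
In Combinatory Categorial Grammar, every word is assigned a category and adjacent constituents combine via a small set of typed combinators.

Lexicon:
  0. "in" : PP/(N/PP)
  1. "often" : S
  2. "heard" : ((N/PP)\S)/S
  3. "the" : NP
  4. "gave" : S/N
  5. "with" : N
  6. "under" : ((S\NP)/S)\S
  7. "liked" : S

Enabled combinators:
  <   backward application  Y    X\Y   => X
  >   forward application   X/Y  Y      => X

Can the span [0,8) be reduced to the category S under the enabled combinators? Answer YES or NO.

PP/(N/PP) S ((N/PP)\S)/S NP S/N N ((S\NP)/S)\S S
CKY chart[0,8] = {PP}; S ∉ chart

NO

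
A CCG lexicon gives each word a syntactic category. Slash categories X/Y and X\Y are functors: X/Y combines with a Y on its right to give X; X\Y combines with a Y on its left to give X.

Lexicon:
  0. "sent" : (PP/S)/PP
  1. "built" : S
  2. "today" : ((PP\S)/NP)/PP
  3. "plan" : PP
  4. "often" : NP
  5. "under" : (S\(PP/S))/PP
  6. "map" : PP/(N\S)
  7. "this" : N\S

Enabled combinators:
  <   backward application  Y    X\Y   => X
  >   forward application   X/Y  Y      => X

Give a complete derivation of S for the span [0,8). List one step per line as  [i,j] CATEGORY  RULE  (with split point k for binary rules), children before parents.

[0,1] (PP/S)/PP  lex  "sent"
[1,2] S  lex  "built"
[2,3] ((PP\S)/NP)/PP  lex  "today"
[3,4] PP  lex  "plan"
[2,4] (PP\S)/NP  >  k=3
[4,5] NP  lex  "often"
[2,5] PP\S  >  k=4
[1,5] PP  <  k=2
[0,5] PP/S  >  k=1
[5,6] (S\(PP/S))/PP  lex  "under"
[6,7] PP/(N\S)  lex  "map"
[7,8] N\S  lex  "this"
[6,8] PP  >  k=7
[5,8] S\(PP/S)  >  k=6
[0,8] S  <  k=5

[0,8] S   <
  [0,5] PP/S   >
    [0,1] "sent" : (PP/S)/PP
    [1,5] PP   <
      [1,2] "built" : S
      [2,5] PP\S   >
        [2,4] (PP\S)/NP   >
          [2,3] "today" : ((PP\S)/NP)/PP
          [3,4] "plan" : PP
        [4,5] "often" : NP
  [5,8] S\(PP/S)   >
    [5,6] "under" : (S\(PP/S))/PP
    [6,8] PP   >
      [6,7] "map" : PP/(N\S)
      [7,8] "this" : N\S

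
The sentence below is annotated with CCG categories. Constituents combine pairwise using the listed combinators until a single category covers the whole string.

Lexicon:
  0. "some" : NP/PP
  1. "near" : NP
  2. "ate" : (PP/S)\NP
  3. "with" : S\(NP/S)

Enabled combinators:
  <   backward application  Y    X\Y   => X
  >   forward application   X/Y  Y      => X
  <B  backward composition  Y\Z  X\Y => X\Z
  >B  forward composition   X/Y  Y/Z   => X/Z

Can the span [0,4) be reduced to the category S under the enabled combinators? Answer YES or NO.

YES

[0,4] S   <
  [0,3] NP/S   >B
    [0,1] "some" : NP/PP
    [1,3] PP/S   <
      [1,2] "near" : NP
      [2,3] "ate" : (PP/S)\NP
  [3,4] "with" : S\(NP/S)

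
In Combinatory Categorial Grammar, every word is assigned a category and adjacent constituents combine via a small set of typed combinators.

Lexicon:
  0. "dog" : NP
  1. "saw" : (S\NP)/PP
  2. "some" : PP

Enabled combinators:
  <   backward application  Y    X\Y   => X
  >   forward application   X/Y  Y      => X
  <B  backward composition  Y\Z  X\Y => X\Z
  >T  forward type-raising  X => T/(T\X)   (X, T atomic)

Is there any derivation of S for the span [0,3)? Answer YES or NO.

YES

[0,3] S   >
  [0,1] S/(S\NP)   >T
    [0,1] "dog" : NP
  [1,3] S\NP   >
    [1,2] "saw" : (S\NP)/PP
    [2,3] "some" : PP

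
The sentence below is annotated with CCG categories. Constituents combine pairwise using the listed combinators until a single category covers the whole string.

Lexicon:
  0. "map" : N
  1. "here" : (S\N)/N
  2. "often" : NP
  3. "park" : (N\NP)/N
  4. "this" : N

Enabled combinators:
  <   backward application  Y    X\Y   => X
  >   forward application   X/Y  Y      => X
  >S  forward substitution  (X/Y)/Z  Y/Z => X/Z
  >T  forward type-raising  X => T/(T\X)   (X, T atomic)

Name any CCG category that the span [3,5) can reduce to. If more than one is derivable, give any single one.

N\NP

[0,5] S   >
  [0,1] S/(S\N)   >T
    [0,1] "map" : N
  [1,5] S\N   >
    [1,2] "here" : (S\N)/N
    [2,5] N   <
      [2,3] "often" : NP
      [3,5] N\NP   >
        [3,4] "park" : (N\NP)/N
        [4,5] "this" : N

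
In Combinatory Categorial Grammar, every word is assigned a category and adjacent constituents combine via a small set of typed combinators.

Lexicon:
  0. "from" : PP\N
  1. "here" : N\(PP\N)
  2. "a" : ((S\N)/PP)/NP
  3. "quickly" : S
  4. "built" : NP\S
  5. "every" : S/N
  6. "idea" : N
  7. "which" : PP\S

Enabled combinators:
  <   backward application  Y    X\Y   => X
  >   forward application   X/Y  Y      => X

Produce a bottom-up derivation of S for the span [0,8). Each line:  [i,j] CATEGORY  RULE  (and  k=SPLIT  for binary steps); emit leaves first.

[0,1] PP\N  lex  "from"
[1,2] N\(PP\N)  lex  "here"
[0,2] N  <  k=1
[2,3] ((S\N)/PP)/NP  lex  "a"
[3,4] S  lex  "quickly"
[4,5] NP\S  lex  "built"
[3,5] NP  <  k=4
[2,5] (S\N)/PP  >  k=3
[5,6] S/N  lex  "every"
[6,7] N  lex  "idea"
[5,7] S  >  k=6
[7,8] PP\S  lex  "which"
[5,8] PP  <  k=7
[2,8] S\N  >  k=5
[0,8] S  <  k=2

[0,8] S   <
  [0,2] N   <
    [0,1] "from" : PP\N
    [1,2] "here" : N\(PP\N)
  [2,8] S\N   >
    [2,5] (S\N)/PP   >
      [2,3] "a" : ((S\N)/PP)/NP
      [3,5] NP   <
        [3,4] "quickly" : S
        [4,5] "built" : NP\S
    [5,8] PP   <
      [5,7] S   >
        [5,6] "every" : S/N
        [6,7] "idea" : N
      [7,8] "which" : PP\S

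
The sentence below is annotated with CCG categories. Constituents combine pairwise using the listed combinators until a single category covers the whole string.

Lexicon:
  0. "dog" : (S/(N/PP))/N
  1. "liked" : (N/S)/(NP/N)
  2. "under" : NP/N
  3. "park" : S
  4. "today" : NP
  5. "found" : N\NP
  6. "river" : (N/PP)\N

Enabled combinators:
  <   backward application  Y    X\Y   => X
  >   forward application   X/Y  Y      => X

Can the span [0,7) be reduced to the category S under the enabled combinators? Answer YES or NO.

[0,7] S   >
  [0,4] S/(N/PP)   >
    [0,1] "dog" : (S/(N/PP))/N
    [1,4] N   >
      [1,3] N/S   >
        [1,2] "liked" : (N/S)/(NP/N)
        [2,3] "under" : NP/N
      [3,4] "park" : S
  [4,7] N/PP   <
    [4,6] N   <
      [4,5] "today" : NP
      [5,6] "found" : N\NP
    [6,7] "river" : (N/PP)\N

YES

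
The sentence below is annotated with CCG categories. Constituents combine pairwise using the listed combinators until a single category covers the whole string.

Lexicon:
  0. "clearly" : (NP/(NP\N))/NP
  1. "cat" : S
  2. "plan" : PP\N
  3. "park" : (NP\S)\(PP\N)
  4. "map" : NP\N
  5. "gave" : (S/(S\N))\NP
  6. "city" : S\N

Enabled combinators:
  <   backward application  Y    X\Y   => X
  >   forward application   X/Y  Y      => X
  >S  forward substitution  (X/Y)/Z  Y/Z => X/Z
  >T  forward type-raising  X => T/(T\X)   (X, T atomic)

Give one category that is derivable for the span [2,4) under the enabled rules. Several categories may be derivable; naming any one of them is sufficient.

NP\S

[0,7] S   >
  [0,6] S/(S\N)   <
    [0,5] NP   >
      [0,4] NP/(NP\N)   >
        [0,1] "clearly" : (NP/(NP\N))/NP
        [1,4] NP   <
          [1,2] "cat" : S
          [2,4] NP\S   <
            [2,3] "plan" : PP\N
            [3,4] "park" : (NP\S)\(PP\N)
      [4,5] "map" : NP\N
    [5,6] "gave" : (S/(S\N))\NP
  [6,7] "city" : S\N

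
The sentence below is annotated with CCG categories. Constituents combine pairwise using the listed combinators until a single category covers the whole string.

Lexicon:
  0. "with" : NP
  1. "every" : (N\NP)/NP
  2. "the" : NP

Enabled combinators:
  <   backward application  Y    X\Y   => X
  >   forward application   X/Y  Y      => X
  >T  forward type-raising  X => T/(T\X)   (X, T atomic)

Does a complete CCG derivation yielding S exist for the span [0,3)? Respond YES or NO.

NO

NP (N\NP)/NP NP
CKY chart[0,3] = {N, N/(N\N), NP/(NP\N), PP/(PP\N), S/(S\N)}; S ∉ chart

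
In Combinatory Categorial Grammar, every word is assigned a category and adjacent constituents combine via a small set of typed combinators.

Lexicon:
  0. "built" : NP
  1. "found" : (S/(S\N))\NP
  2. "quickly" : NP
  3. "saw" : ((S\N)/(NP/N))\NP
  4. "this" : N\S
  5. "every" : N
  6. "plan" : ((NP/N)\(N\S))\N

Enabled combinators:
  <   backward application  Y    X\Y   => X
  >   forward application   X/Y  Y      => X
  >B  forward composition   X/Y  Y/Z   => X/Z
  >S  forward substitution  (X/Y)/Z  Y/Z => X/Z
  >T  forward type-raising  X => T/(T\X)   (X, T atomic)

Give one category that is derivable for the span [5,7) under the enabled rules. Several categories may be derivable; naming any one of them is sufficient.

(NP/N)\(N\S)

[0,7] S   >
  [0,2] S/(S\N)   <
    [0,1] "built" : NP
    [1,2] "found" : (S/(S\N))\NP
  [2,7] S\N   >
    [2,4] (S\N)/(NP/N)   <
      [2,3] "quickly" : NP
      [3,4] "saw" : ((S\N)/(NP/N))\NP
    [4,7] NP/N   <
      [4,5] "this" : N\S
      [5,7] (NP/N)\(N\S)   <
        [5,6] "every" : N
        [6,7] "plan" : ((NP/N)\(N\S))\N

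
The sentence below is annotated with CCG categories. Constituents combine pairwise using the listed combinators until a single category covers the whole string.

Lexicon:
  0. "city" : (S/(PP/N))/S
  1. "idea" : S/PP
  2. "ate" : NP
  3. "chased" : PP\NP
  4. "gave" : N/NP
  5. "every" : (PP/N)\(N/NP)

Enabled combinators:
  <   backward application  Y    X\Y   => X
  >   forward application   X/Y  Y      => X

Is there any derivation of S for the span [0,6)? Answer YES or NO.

YES

[0,6] S   >
  [0,4] S/(PP/N)   >
    [0,1] "city" : (S/(PP/N))/S
    [1,4] S   >
      [1,2] "idea" : S/PP
      [2,4] PP   <
        [2,3] "ate" : NP
        [3,4] "chased" : PP\NP
  [4,6] PP/N   <
    [4,5] "gave" : N/NP
    [5,6] "every" : (PP/N)\(N/NP)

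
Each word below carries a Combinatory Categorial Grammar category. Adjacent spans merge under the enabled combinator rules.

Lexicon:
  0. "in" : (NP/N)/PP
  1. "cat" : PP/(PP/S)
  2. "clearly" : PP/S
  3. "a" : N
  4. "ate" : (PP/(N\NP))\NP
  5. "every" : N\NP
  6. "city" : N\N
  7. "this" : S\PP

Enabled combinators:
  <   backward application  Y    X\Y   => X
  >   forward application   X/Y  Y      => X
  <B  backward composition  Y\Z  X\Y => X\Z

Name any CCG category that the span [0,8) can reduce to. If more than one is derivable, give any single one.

[0,8] S   <
  [0,7] PP   >
    [0,5] PP/(N\NP)   <
      [0,4] NP   >
        [0,3] NP/N   >
          [0,1] "in" : (NP/N)/PP
          [1,3] PP   >
            [1,2] "cat" : PP/(PP/S)
            [2,3] "clearly" : PP/S
        [3,4] "a" : N
      [4,5] "ate" : (PP/(N\NP))\NP
    [5,7] N\NP   <B
      [5,6] "every" : N\NP
      [6,7] "city" : N\N
  [7,8] "this" : S\PP

S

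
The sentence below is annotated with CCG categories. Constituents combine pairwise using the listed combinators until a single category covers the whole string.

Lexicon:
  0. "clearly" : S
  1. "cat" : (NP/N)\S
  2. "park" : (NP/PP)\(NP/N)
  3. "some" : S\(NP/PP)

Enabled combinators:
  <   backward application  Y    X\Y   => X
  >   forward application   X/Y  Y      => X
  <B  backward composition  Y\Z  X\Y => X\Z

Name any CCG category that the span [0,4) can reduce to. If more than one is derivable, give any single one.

S

[0,4] S   <
  [0,3] NP/PP   <
    [0,2] NP/N   <
      [0,1] "clearly" : S
      [1,2] "cat" : (NP/N)\S
    [2,3] "park" : (NP/PP)\(NP/N)
  [3,4] "some" : S\(NP/PP)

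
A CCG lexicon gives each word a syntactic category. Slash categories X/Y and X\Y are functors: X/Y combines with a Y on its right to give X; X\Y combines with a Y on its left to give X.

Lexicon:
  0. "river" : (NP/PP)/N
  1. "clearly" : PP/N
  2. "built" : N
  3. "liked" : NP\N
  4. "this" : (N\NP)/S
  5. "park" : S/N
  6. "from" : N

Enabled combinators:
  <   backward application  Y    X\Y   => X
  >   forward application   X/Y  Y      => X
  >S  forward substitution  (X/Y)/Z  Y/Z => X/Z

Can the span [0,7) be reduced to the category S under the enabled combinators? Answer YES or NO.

(NP/PP)/N PP/N N NP\N (N\NP)/S S/N N
CKY chart[0,7] = {NP}; S ∉ chart

NO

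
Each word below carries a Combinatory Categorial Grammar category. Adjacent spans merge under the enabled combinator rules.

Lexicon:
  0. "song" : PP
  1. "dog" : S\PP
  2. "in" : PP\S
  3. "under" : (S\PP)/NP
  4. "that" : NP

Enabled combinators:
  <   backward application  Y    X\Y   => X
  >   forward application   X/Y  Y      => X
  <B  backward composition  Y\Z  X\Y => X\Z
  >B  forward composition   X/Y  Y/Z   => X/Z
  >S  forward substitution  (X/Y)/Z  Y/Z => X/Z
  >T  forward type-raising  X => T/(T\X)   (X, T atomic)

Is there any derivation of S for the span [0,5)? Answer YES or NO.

YES

[0,5] S   <
  [0,3] PP   <
    [0,2] S   >
      [0,1] S/(S\PP)   >T
        [0,1] "song" : PP
      [1,2] "dog" : S\PP
    [2,3] "in" : PP\S
  [3,5] S\PP   >
    [3,4] "under" : (S\PP)/NP
    [4,5] "that" : NP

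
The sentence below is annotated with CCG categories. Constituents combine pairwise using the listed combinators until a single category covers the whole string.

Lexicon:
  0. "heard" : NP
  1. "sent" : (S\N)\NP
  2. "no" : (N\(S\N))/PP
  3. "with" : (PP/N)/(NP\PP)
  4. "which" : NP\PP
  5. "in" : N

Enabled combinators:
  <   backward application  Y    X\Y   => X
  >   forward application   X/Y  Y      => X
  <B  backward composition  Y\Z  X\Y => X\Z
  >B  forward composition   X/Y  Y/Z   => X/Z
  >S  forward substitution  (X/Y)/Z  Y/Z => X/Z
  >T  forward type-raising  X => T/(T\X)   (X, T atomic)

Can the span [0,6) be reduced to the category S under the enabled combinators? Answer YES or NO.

NP (S\N)\NP (N\(S\N))/PP (PP/N)/(NP\PP) NP\PP N
CKY chart[0,6] = {N, N/(N\N), NP/(NP\N), PP/(PP\N), S/(S\N)}; S ∉ chart

NO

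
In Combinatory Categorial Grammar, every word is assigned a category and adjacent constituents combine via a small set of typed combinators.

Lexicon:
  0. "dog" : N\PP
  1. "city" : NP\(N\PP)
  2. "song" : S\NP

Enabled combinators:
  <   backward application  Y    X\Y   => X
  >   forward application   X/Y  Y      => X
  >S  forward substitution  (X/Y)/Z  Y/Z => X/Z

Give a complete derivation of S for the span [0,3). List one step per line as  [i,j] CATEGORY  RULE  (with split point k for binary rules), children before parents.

[0,3] S   <
  [0,2] NP   <
    [0,1] "dog" : N\PP
    [1,2] "city" : NP\(N\PP)
  [2,3] "song" : S\NP

[0,1] N\PP  lex  "dog"
[1,2] NP\(N\PP)  lex  "city"
[0,2] NP  <  k=1
[2,3] S\NP  lex  "song"
[0,3] S  <  k=2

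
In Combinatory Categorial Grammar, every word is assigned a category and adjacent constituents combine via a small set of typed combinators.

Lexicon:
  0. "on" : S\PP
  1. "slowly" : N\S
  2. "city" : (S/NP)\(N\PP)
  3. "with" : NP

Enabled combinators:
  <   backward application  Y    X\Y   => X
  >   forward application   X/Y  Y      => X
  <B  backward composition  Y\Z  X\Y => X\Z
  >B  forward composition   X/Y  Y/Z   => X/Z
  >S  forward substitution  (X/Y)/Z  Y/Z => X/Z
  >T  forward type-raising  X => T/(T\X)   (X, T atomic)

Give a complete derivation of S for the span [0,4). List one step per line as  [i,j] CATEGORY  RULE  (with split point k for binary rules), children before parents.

[0,1] S\PP  lex  "on"
[1,2] N\S  lex  "slowly"
[0,2] N\PP  <B  k=1
[2,3] (S/NP)\(N\PP)  lex  "city"
[0,3] S/NP  <  k=2
[3,4] NP  lex  "with"
[0,4] S  >  k=3

[0,4] S   >
  [0,3] S/NP   <
    [0,2] N\PP   <B
      [0,1] "on" : S\PP
      [1,2] "slowly" : N\S
    [2,3] "city" : (S/NP)\(N\PP)
  [3,4] "with" : NP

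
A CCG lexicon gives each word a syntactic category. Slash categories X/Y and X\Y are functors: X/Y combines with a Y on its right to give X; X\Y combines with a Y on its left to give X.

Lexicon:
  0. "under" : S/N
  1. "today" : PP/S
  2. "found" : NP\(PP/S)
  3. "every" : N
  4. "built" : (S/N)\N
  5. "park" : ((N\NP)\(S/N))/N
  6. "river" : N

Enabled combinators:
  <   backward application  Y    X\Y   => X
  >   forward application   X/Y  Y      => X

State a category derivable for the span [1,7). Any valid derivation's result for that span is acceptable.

N

[0,7] S   >
  [0,1] "under" : S/N
  [1,7] N   <
    [1,3] NP   <
      [1,2] "today" : PP/S
      [2,3] "found" : NP\(PP/S)
    [3,7] N\NP   <
      [3,5] S/N   <
        [3,4] "every" : N
        [4,5] "built" : (S/N)\N
      [5,7] (N\NP)\(S/N)   >
        [5,6] "park" : ((N\NP)\(S/N))/N
        [6,7] "river" : N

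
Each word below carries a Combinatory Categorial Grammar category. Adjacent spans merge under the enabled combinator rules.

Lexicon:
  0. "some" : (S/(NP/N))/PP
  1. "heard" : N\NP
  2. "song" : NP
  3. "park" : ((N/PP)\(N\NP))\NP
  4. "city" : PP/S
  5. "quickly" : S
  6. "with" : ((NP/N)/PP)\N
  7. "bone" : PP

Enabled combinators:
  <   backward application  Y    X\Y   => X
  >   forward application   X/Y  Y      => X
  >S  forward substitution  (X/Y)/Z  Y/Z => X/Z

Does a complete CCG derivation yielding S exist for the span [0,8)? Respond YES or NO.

[0,8] S   >
  [0,7] S/PP   >S
    [0,1] "some" : (S/(NP/N))/PP
    [1,7] (NP/N)/PP   <
      [1,6] N   >
        [1,4] N/PP   <
          [1,2] "heard" : N\NP
          [2,4] (N/PP)\(N\NP)   <
            [2,3] "song" : NP
            [3,4] "park" : ((N/PP)\(N\NP))\NP
        [4,6] PP   >
          [4,5] "city" : PP/S
          [5,6] "quickly" : S
      [6,7] "with" : ((NP/N)/PP)\N
  [7,8] "bone" : PP

YES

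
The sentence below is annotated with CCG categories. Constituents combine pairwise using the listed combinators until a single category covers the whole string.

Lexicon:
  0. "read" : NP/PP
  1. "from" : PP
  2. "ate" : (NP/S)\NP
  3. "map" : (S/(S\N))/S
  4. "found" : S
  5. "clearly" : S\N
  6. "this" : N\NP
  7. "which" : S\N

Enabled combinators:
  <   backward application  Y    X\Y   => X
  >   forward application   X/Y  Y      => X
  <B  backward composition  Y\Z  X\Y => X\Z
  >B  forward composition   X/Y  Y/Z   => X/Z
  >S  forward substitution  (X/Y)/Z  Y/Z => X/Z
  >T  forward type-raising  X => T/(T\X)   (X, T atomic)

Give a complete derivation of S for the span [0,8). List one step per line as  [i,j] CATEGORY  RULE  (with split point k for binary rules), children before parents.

[0,1] NP/PP  lex  "read"
[1,2] PP  lex  "from"
[0,2] NP  >  k=1
[2,3] (NP/S)\NP  lex  "ate"
[0,3] NP/S  <  k=2
[3,4] (S/(S\N))/S  lex  "map"
[4,5] S  lex  "found"
[3,5] S/(S\N)  >  k=4
[5,6] S\N  lex  "clearly"
[3,6] S  >  k=5
[0,6] NP  >  k=3
[6,7] N\NP  lex  "this"
[7,8] S\N  lex  "which"
[6,8] S\NP  <B  k=7
[0,8] S  <  k=6

[0,8] S   <
  [0,6] NP   >
    [0,3] NP/S   <
      [0,2] NP   >
        [0,1] "read" : NP/PP
        [1,2] "from" : PP
      [2,3] "ate" : (NP/S)\NP
    [3,6] S   >
      [3,5] S/(S\N)   >
        [3,4] "map" : (S/(S\N))/S
        [4,5] "found" : S
      [5,6] "clearly" : S\N
  [6,8] S\NP   <B
    [6,7] "this" : N\NP
    [7,8] "which" : S\N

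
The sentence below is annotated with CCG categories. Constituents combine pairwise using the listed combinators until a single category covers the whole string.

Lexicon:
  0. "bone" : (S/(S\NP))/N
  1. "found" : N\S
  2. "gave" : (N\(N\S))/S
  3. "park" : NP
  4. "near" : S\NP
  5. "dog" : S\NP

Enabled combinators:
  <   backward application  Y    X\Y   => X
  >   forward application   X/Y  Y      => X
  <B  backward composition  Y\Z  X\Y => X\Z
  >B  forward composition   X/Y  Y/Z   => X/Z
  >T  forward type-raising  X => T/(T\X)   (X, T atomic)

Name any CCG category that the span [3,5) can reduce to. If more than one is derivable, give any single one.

[0,6] S   >
  [0,5] S/(S\NP)   >
    [0,1] "bone" : (S/(S\NP))/N
    [1,5] N   <
      [1,2] "found" : N\S
      [2,5] N\(N\S)   >
        [2,3] "gave" : (N\(N\S))/S
        [3,5] S   <
          [3,4] "park" : NP
          [4,5] "near" : S\NP
  [5,6] "dog" : S\NP

S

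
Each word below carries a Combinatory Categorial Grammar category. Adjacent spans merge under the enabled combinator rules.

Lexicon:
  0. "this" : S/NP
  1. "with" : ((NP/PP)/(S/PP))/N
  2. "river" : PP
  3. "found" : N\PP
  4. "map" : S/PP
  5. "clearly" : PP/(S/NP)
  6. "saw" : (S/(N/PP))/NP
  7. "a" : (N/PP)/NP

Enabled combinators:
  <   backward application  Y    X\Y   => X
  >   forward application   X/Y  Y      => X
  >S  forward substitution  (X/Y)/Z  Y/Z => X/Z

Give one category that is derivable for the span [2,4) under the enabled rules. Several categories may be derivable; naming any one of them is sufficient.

[0,8] S   >
  [0,1] "this" : S/NP
  [1,8] NP   >
    [1,5] NP/PP   >
      [1,4] (NP/PP)/(S/PP)   >
        [1,2] "with" : ((NP/PP)/(S/PP))/N
        [2,4] N   <
          [2,3] "river" : PP
          [3,4] "found" : N\PP
      [4,5] "map" : S/PP
    [5,8] PP   >
      [5,6] "clearly" : PP/(S/NP)
      [6,8] S/NP   >S
        [6,7] "saw" : (S/(N/PP))/NP
        [7,8] "a" : (N/PP)/NP

N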